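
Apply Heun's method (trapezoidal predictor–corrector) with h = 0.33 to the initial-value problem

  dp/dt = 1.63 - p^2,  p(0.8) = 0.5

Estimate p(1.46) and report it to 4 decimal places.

Heun: k1 = f(t_n, p_n); k2 = f(t_n + h, p_n + h·k1); p_{n+1} = p_n + (h/2)·(k1 + k2).
t=0.800000, p=0.500000:
  k1 = f(0.800000, 0.500000) = 1.380000
  k2 = f(1.130000, 0.955400) = 0.717211
  p ← 0.500000 + (0.33/2)·(1.380000 + 0.717211) = 0.846040
t=1.130000, p=0.846040:
  k1 = f(1.130000, 0.846040) = 0.914217
  k2 = f(1.460000, 1.147731) = 0.312713
  p ← 0.846040 + (0.33/2)·(0.914217 + 0.312713) = 1.048483
p(1.46) ≈ 1.0485

1.0485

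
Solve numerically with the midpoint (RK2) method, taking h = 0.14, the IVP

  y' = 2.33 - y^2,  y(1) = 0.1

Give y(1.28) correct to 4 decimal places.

Midpoint: k1 = f(t_n, y_n); k2 = f(t_n + h/2, y_n + (h/2)·k1); y_{n+1} = y_n + h·k2.
t=1.000000, y=0.100000:
  k1 = f(1.000000, 0.100000) = 2.320000
  k2 = f(1.070000, 0.262400) = 2.261146
  y ← 0.100000 + 0.14·2.261146 = 0.416560
t=1.140000, y=0.416560:
  k1 = f(1.140000, 0.416560) = 2.156477
  k2 = f(1.210000, 0.567514) = 2.007928
  y ← 0.416560 + 0.14·2.007928 = 0.697670
y(1.28) ≈ 0.6977

0.6977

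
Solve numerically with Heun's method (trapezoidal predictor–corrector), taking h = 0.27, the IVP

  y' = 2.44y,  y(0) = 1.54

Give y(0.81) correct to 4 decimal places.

Heun: k1 = f(x_n, y_n); k2 = f(x_n + h, y_n + h·k1); y_{n+1} = y_n + (h/2)·(k1 + k2).
x=0.000000, y=1.540000:
  k1 = f(0.000000, 1.540000) = 3.757600
  k2 = f(0.270000, 2.554552) = 6.233107
  y ← 1.540000 + (0.27/2)·(3.757600 + 6.233107) = 2.888745
x=0.270000, y=2.888745:
  k1 = f(0.270000, 2.888745) = 7.048539
  k2 = f(0.540000, 4.791851) = 11.692116
  y ← 2.888745 + (0.27/2)·(7.048539 + 11.692116) = 5.418734
x=0.540000, y=5.418734:
  k1 = f(0.540000, 5.418734) = 13.221711
  k2 = f(0.810000, 8.988596) = 21.932174
  y ← 5.418734 + (0.27/2)·(13.221711 + 21.932174) = 10.164508
y(0.81) ≈ 10.1645

10.1645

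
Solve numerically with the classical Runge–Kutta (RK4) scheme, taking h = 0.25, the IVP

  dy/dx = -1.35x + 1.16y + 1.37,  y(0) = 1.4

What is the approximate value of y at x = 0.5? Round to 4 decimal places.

RK4: k1 = f(x_n, y_n); k2 = f(x_n + h/2, y_n + (h/2)·k1); k3 = f(x_n + h/2, y_n + (h/2)·k2); k4 = f(x_n + h, y_n + h·k3); y_{n+1} = y_n + (h/6)·(k1 + 2k2 + 2k3 + k4).
x=0.000000, y=1.400000:
  k1 = f(0.000000, 1.400000) = 2.994000
  k2 = f(0.125000, 1.774250) = 3.259380
  k3 = f(0.125000, 1.807422) = 3.297860
  k4 = f(0.250000, 2.224465) = 3.612879
  y ← 1.400000 + (0.25/6)·(k1 + 2k2 + 2k3 + k4) = 2.221723
x=0.250000, y=2.221723:
  k1 = f(0.250000, 2.221723) = 3.609699
  k2 = f(0.375000, 2.672936) = 3.964355
  k3 = f(0.375000, 2.717268) = 4.015781
  k4 = f(0.500000, 3.225668) = 4.436775
  y ← 2.221723 + (0.25/6)·(k1 + 2k2 + 2k3 + k4) = 3.222004
y(0.5) ≈ 3.2220

3.2220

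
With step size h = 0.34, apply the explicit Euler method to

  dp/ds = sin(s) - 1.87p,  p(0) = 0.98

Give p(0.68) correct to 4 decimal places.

Euler: p_{n+1} = p_n + h·f(s_n, p_n).
s=0.000000, p=0.980000: f=-1.832600 → p ← 0.980000 + 0.34·(-1.832600) = 0.356916
s=0.340000, p=0.356916: f=-0.333946 → p ← 0.356916 + 0.34·(-0.333946) = 0.243374
p(0.68) ≈ 0.2434

0.2434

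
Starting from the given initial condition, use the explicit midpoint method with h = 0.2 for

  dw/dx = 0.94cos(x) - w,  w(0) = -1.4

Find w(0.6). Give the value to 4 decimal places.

-0.3789

Midpoint: k1 = f(x_n, w_n); k2 = f(x_n + h/2, w_n + (h/2)·k1); w_{n+1} = w_n + h·k2.
x=0.000000, w=-1.400000:
  k1 = f(0.000000, -1.400000) = 2.340000
  k2 = f(0.100000, -1.166000) = 2.101304
  w ← -1.400000 + 0.2·2.101304 = -0.979739
x=0.200000, w=-0.979739:
  k1 = f(0.200000, -0.979739) = 1.901002
  k2 = f(0.300000, -0.789639) = 1.687655
  w ← -0.979739 + 0.2·1.687655 = -0.642208
x=0.400000, w=-0.642208:
  k1 = f(0.400000, -0.642208) = 1.508005
  k2 = f(0.500000, -0.491408) = 1.316335
  w ← -0.642208 + 0.2·1.316335 = -0.378941
w(0.6) ≈ -0.3789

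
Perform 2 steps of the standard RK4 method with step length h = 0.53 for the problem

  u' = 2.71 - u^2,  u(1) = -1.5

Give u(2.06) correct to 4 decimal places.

0.3094

RK4: k1 = f(x_n, u_n); k2 = f(x_n + h/2, u_n + (h/2)·k1); k3 = f(x_n + h/2, u_n + (h/2)·k2); k4 = f(x_n + h, u_n + h·k3); u_{n+1} = u_n + (h/6)·(k1 + 2k2 + 2k3 + k4).
x=1.000000, u=-1.500000:
  k1 = f(1.000000, -1.500000) = 0.460000
  k2 = f(1.265000, -1.378100) = 0.810840
  k3 = f(1.265000, -1.285127) = 1.058448
  k4 = f(1.530000, -0.939023) = 1.828236
  u ← -1.500000 + (0.53/6)·(k1 + 2k2 + 2k3 + k4) = -0.967632
x=1.530000, u=-0.967632:
  k1 = f(1.530000, -0.967632) = 1.773689
  k2 = f(1.795000, -0.497604) = 2.462390
  k3 = f(1.795000, -0.315098) = 2.610713
  k4 = f(2.060000, 0.416046) = 2.536905
  u ← -0.967632 + (0.53/6)·(k1 + 2k2 + 2k3 + k4) = 0.309386
u(2.06) ≈ 0.3094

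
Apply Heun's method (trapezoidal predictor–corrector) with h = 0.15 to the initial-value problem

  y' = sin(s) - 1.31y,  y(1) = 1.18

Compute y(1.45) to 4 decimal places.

Heun: k1 = f(s_n, y_n); k2 = f(s_n + h, y_n + h·k1); y_{n+1} = y_n + (h/2)·(k1 + k2).
s=1.000000, y=1.180000:
  k1 = f(1.000000, 1.180000) = -0.704329
  k2 = f(1.150000, 1.074351) = -0.494635
  y ← 1.180000 + (0.15/2)·(-0.704329 + (-0.494635)) = 1.090078
s=1.150000, y=1.090078:
  k1 = f(1.150000, 1.090078) = -0.515238
  k2 = f(1.300000, 1.012792) = -0.363199
  y ← 1.090078 + (0.15/2)·(-0.515238 + (-0.363199)) = 1.024195
s=1.300000, y=1.024195:
  k1 = f(1.300000, 1.024195) = -0.378137
  k2 = f(1.450000, 0.967474) = -0.274678
  y ← 1.024195 + (0.15/2)·(-0.378137 + (-0.274678)) = 0.975234
y(1.45) ≈ 0.9752

0.9752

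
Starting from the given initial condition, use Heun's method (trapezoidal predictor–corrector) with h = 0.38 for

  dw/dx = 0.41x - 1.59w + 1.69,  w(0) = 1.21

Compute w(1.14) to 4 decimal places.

1.2545

Heun: k1 = f(x_n, w_n); k2 = f(x_n + h, w_n + h·k1); w_{n+1} = w_n + (h/2)·(k1 + k2).
x=0.000000, w=1.210000:
  k1 = f(0.000000, 1.210000) = -0.233900
  k2 = f(0.380000, 1.121118) = 0.063222
  w ← 1.210000 + (0.38/2)·(-0.233900 + 0.063222) = 1.177571
x=0.380000, w=1.177571:
  k1 = f(0.380000, 1.177571) = -0.026538
  k2 = f(0.760000, 1.167487) = 0.145296
  w ← 1.177571 + (0.38/2)·(-0.026538 + 0.145296) = 1.200135
x=0.760000, w=1.200135:
  k1 = f(0.760000, 1.200135) = 0.093385
  k2 = f(1.140000, 1.235622) = 0.192762
  w ← 1.200135 + (0.38/2)·(0.093385 + 0.192762) = 1.254503
w(1.14) ≈ 1.2545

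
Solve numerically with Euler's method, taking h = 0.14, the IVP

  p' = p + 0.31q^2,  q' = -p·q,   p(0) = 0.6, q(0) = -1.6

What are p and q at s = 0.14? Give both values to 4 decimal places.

Euler on (p,q): p_{n+1} = p_n + h·p', q_{n+1} = q_n + h·q'.
0.000000: (0.600000, -1.600000); f=(1.393600, 0.960000) → (0.795104, -1.465600)
(p(0.14), q(0.14)) ≈ (0.7951, -1.4656)

0.7951, -1.4656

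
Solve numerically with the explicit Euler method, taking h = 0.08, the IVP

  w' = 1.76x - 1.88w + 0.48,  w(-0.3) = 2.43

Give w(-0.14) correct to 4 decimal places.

Euler: w_{n+1} = w_n + h·f(x_n, w_n).
x=-0.300000, w=2.430000: f=-4.616400 → w ← 2.430000 + 0.08·(-4.616400) = 2.060688
x=-0.220000, w=2.060688: f=-3.781293 → w ← 2.060688 + 0.08·(-3.781293) = 1.758185
w(-0.14) ≈ 1.7582

1.7582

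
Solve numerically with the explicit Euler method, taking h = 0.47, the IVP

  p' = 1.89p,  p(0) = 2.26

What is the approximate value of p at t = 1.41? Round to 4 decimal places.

Euler: p_{n+1} = p_n + h·f(t_n, p_n).
t=0.000000, p=2.260000: f=4.271400 → p ← 2.260000 + 0.47·4.271400 = 4.267558
t=0.470000, p=4.267558: f=8.065685 → p ← 4.267558 + 0.47·8.065685 = 8.058430
t=0.940000, p=8.058430: f=15.230432 → p ← 8.058430 + 0.47·15.230432 = 15.216733
p(1.41) ≈ 15.2167

15.2167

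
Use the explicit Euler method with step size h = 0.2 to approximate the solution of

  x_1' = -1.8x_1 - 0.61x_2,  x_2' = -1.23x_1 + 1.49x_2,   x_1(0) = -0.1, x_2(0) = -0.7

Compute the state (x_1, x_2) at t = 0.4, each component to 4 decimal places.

Euler on (x_1,x_2): x_1_{n+1} = x_1_n + h·x_1', x_2_{n+1} = x_2_n + h·x_2'.
0.000000: (-0.100000, -0.700000); f=(0.607000, -0.920000) → (0.021400, -0.884000)
0.200000: (0.021400, -0.884000); f=(0.500720, -1.343482) → (0.121544, -1.152696)
(x_1(0.4), x_2(0.4)) ≈ (0.1215, -1.1527)

0.1215, -1.1527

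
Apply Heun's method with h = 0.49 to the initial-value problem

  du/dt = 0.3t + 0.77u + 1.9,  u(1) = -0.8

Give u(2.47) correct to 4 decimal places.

3.8536

Heun: k1 = f(t_n, u_n); k2 = f(t_n + h, u_n + h·k1); u_{n+1} = u_n + (h/2)·(k1 + k2).
t=1.000000, u=-0.800000:
  k1 = f(1.000000, -0.800000) = 1.584000
  k2 = f(1.490000, -0.023840) = 2.328643
  u ← -0.800000 + (0.49/2)·(1.584000 + 2.328643) = 0.158598
t=1.490000, u=0.158598:
  k1 = f(1.490000, 0.158598) = 2.469120
  k2 = f(1.980000, 1.368466) = 3.547719
  u ← 0.158598 + (0.49/2)·(2.469120 + 3.547719) = 1.632723
t=1.980000, u=1.632723:
  k1 = f(1.980000, 1.632723) = 3.751197
  k2 = f(2.470000, 3.470810) = 5.313523
  u ← 1.632723 + (0.49/2)·(3.751197 + 5.313523) = 3.853580
u(2.47) ≈ 3.8536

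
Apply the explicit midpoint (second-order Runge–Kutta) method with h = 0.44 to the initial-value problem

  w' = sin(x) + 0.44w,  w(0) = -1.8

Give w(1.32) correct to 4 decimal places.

-2.2922

Midpoint: k1 = f(x_n, w_n); k2 = f(x_n + h/2, w_n + (h/2)·k1); w_{n+1} = w_n + h·k2.
x=0.000000, w=-1.800000:
  k1 = f(0.000000, -1.800000) = -0.792000
  k2 = f(0.220000, -1.974240) = -0.650436
  w ← -1.800000 + 0.44·(-0.650436) = -2.086192
x=0.440000, w=-2.086192:
  k1 = f(0.440000, -2.086192) = -0.491985
  k2 = f(0.660000, -2.194429) = -0.352432
  w ← -2.086192 + 0.44·(-0.352432) = -2.241262
x=0.880000, w=-2.241262:
  k1 = f(0.880000, -2.241262) = -0.215416
  k2 = f(1.100000, -2.288653) = -0.115800
  w ← -2.241262 + 0.44·(-0.115800) = -2.292214
w(1.32) ≈ -2.2922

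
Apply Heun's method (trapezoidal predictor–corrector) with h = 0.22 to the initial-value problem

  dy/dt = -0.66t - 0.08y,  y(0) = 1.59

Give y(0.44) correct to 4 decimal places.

Heun: k1 = f(t_n, y_n); k2 = f(t_n + h, y_n + h·k1); y_{n+1} = y_n + (h/2)·(k1 + k2).
t=0.000000, y=1.590000:
  k1 = f(0.000000, 1.590000) = -0.127200
  k2 = f(0.220000, 1.562016) = -0.270161
  y ← 1.590000 + (0.22/2)·(-0.127200 + (-0.270161)) = 1.546290
t=0.220000, y=1.546290:
  k1 = f(0.220000, 1.546290) = -0.268903
  k2 = f(0.440000, 1.487132) = -0.409371
  y ← 1.546290 + (0.22/2)·(-0.268903 + (-0.409371)) = 1.471680
y(0.44) ≈ 1.4717

1.4717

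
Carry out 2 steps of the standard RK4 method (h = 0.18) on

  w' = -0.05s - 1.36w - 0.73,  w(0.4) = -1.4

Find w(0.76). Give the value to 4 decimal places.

RK4: k1 = f(s_n, w_n); k2 = f(s_n + h/2, w_n + (h/2)·k1); k3 = f(s_n + h/2, w_n + (h/2)·k2); k4 = f(s_n + h, w_n + h·k3); w_{n+1} = w_n + (h/6)·(k1 + 2k2 + 2k3 + k4).
s=0.400000, w=-1.400000:
  k1 = f(0.400000, -1.400000) = 1.154000
  k2 = f(0.490000, -1.296140) = 1.008250
  k3 = f(0.490000, -1.309257) = 1.026090
  k4 = f(0.580000, -1.215304) = 0.893813
  w ← -1.400000 + (0.18/6)·(k1 + 2k2 + 2k3 + k4) = -1.216505
s=0.580000, w=-1.216505:
  k1 = f(0.580000, -1.216505) = 0.895447
  k2 = f(0.670000, -1.135915) = 0.781344
  k3 = f(0.670000, -1.146184) = 0.795310
  k4 = f(0.760000, -1.073349) = 0.691755
  w ← -1.216505 + (0.18/6)·(k1 + 2k2 + 2k3 + k4) = -1.074290
w(0.76) ≈ -1.0743

-1.0743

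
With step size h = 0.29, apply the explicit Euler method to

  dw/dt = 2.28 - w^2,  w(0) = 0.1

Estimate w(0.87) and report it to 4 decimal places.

Euler: w_{n+1} = w_n + h·f(t_n, w_n).
t=0.000000, w=0.100000: f=2.270000 → w ← 0.100000 + 0.29·2.270000 = 0.758300
t=0.290000, w=0.758300: f=1.704981 → w ← 0.758300 + 0.29·1.704981 = 1.252745
t=0.580000, w=1.252745: f=0.710631 → w ← 1.252745 + 0.29·0.710631 = 1.458828
w(0.87) ≈ 1.4588

1.4588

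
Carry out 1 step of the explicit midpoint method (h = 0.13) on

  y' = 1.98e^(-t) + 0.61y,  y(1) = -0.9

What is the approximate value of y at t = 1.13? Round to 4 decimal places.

-0.8817

Midpoint: k1 = f(t_n, y_n); k2 = f(t_n + h/2, y_n + (h/2)·k1); y_{n+1} = y_n + h·k2.
t=1.000000, y=-0.900000:
  k1 = f(1.000000, -0.900000) = 0.179401
  k2 = f(1.065000, -0.888339) = 0.140674
  y ← -0.900000 + 0.13·0.140674 = -0.881712
y(1.13) ≈ -0.8817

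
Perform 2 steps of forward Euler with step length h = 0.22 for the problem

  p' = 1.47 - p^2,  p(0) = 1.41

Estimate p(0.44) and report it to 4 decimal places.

1.2499

Euler: p_{n+1} = p_n + h·f(x_n, p_n).
x=0.000000, p=1.410000: f=-0.518100 → p ← 1.410000 + 0.22·(-0.518100) = 1.296018
x=0.220000, p=1.296018: f=-0.209663 → p ← 1.296018 + 0.22·(-0.209663) = 1.249892
p(0.44) ≈ 1.2499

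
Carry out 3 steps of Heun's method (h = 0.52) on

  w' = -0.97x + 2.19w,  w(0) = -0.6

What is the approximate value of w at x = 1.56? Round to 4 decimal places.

Heun: k1 = f(x_n, w_n); k2 = f(x_n + h, w_n + h·k1); w_{n+1} = w_n + (h/2)·(k1 + k2).
x=0.000000, w=-0.600000:
  k1 = f(0.000000, -0.600000) = -1.314000
  k2 = f(0.520000, -1.283280) = -3.314783
  w ← -0.600000 + (0.52/2)·(-1.314000 + (-3.314783)) = -1.803484
x=0.520000, w=-1.803484:
  k1 = f(0.520000, -1.803484) = -4.454029
  k2 = f(1.040000, -4.119579) = -10.030678
  w ← -1.803484 + (0.52/2)·(-4.454029 + (-10.030678)) = -5.569507
x=1.040000, w=-5.569507:
  k1 = f(1.040000, -5.569507) = -13.206021
  k2 = f(1.560000, -12.436638) = -28.749438
  w ← -5.569507 + (0.52/2)·(-13.206021 + (-28.749438)) = -16.477927
w(1.56) ≈ -16.4779

-16.4779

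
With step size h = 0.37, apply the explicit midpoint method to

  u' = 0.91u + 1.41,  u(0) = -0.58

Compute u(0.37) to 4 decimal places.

-0.1986

Midpoint: k1 = f(x_n, u_n); k2 = f(x_n + h/2, u_n + (h/2)·k1); u_{n+1} = u_n + h·k2.
x=0.000000, u=-0.580000:
  k1 = f(0.000000, -0.580000) = 0.882200
  k2 = f(0.185000, -0.416793) = 1.030718
  u ← -0.580000 + 0.37·1.030718 = -0.198634
u(0.37) ≈ -0.1986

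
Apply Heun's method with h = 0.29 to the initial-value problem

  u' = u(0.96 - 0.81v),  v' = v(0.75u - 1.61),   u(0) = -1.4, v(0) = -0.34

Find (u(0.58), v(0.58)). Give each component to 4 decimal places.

-2.6024, -0.0871

Heun on (u,v): k1 = f(x_n, state_n); k2 = f(x_n + h, state_n + h·k1); state_{n+1} = state_n + (h/2)·(k1 + k2).
0.000000: (-1.400000, -0.340000)
  k1 = (-1.729560, 0.904400)
  predictor → (-1.901572, -0.077724)
  k2 = (-1.945226, 0.235984)
  → (-1.932844, -0.174644)
0.290000: (-1.932844, -0.174644)
  k1 = (-2.128954, 0.534348)
  predictor → (-2.550241, -0.019684)
  k2 = (-2.488891, 0.069339)
  → (-2.602431, -0.087110)
(u(0.58), v(0.58)) ≈ (-2.6024, -0.0871)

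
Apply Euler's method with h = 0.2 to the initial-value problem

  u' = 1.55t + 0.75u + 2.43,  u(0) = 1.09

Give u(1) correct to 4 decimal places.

Euler: u_{n+1} = u_n + h·f(t_n, u_n).
t=0.000000, u=1.090000: f=3.247500 → u ← 1.090000 + 0.2·3.247500 = 1.739500
t=0.200000, u=1.739500: f=4.044625 → u ← 1.739500 + 0.2·4.044625 = 2.548425
t=0.400000, u=2.548425: f=4.961319 → u ← 2.548425 + 0.2·4.961319 = 3.540689
t=0.600000, u=3.540689: f=6.015517 → u ← 3.540689 + 0.2·6.015517 = 4.743792
t=0.800000, u=4.743792: f=7.227844 → u ← 4.743792 + 0.2·7.227844 = 6.189361
u(1) ≈ 6.1894

6.1894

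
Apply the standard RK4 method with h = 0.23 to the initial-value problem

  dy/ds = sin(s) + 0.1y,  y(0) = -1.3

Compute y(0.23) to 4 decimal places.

RK4: k1 = f(s_n, y_n); k2 = f(s_n + h/2, y_n + (h/2)·k1); k3 = f(s_n + h/2, y_n + (h/2)·k2); k4 = f(s_n + h, y_n + h·k3); y_{n+1} = y_n + (h/6)·(k1 + 2k2 + 2k3 + k4).
s=0.000000, y=-1.300000:
  k1 = f(0.000000, -1.300000) = -0.130000
  k2 = f(0.115000, -1.314950) = -0.016748
  k3 = f(0.115000, -1.301926) = -0.015446
  k4 = f(0.230000, -1.303553) = 0.097622
  y ← -1.300000 + (0.23/6)·(k1 + 2k2 + 2k3 + k4) = -1.303709
y(0.23) ≈ -1.3037

-1.3037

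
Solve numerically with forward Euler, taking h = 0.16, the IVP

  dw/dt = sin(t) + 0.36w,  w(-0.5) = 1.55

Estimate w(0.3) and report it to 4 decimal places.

1.8787

Euler: w_{n+1} = w_n + h·f(t_n, w_n).
t=-0.500000, w=1.550000: f=0.078574 → w ← 1.550000 + 0.16·0.078574 = 1.562572
t=-0.340000, w=1.562572: f=0.229039 → w ← 1.562572 + 0.16·0.229039 = 1.599218
t=-0.180000, w=1.599218: f=0.396689 → w ← 1.599218 + 0.16·0.396689 = 1.662688
t=-0.020000, w=1.662688: f=0.578569 → w ← 1.662688 + 0.16·0.578569 = 1.755259
t=0.140000, w=1.755259: f=0.771437 → w ← 1.755259 + 0.16·0.771437 = 1.878689
w(0.3) ≈ 1.8787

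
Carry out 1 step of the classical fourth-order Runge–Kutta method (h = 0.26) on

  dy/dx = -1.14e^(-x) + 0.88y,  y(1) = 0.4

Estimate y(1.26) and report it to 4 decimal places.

RK4: k1 = f(x_n, y_n); k2 = f(x_n + h/2, y_n + (h/2)·k1); k3 = f(x_n + h/2, y_n + (h/2)·k2); k4 = f(x_n + h, y_n + h·k3); y_{n+1} = y_n + (h/6)·(k1 + 2k2 + 2k3 + k4).
x=1.000000, y=0.400000:
  k1 = f(1.000000, 0.400000) = -0.067383
  k2 = f(1.130000, 0.391240) = -0.023966
  k3 = f(1.130000, 0.396884) = -0.019000
  k4 = f(1.260000, 0.395060) = 0.024287
  y ← 0.400000 + (0.26/6)·(k1 + 2k2 + 2k3 + k4) = 0.394409
y(1.26) ≈ 0.3944

0.3944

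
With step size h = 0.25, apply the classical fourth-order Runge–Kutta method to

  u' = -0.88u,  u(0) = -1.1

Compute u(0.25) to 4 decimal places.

-0.8828

RK4: k1 = f(x_n, u_n); k2 = f(x_n + h/2, u_n + (h/2)·k1); k3 = f(x_n + h/2, u_n + (h/2)·k2); k4 = f(x_n + h, u_n + h·k3); u_{n+1} = u_n + (h/6)·(k1 + 2k2 + 2k3 + k4).
x=0.000000, u=-1.100000:
  k1 = f(0.000000, -1.100000) = 0.968000
  k2 = f(0.125000, -0.979000) = 0.861520
  k3 = f(0.125000, -0.992310) = 0.873233
  k4 = f(0.250000, -0.881692) = 0.775889
  u ← -1.100000 + (0.25/6)·(k1 + 2k2 + 2k3 + k4) = -0.882775
u(0.25) ≈ -0.8828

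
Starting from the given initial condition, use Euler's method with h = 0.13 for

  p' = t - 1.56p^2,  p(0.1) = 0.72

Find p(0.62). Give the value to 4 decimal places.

Euler: p_{n+1} = p_n + h·f(t_n, p_n).
t=0.100000, p=0.720000: f=-0.708704 → p ← 0.720000 + 0.13·(-0.708704) = 0.627868
t=0.230000, p=0.627868: f=-0.384981 → p ← 0.627868 + 0.13·(-0.384981) = 0.577821
t=0.360000, p=0.577821: f=-0.160848 → p ← 0.577821 + 0.13·(-0.160848) = 0.556911
t=0.490000, p=0.556911: f=0.006167 → p ← 0.556911 + 0.13·0.006167 = 0.557712
p(0.62) ≈ 0.5577

0.5577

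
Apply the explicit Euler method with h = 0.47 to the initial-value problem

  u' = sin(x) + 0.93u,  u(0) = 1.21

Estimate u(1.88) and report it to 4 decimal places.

6.6100

Euler: u_{n+1} = u_n + h·f(x_n, u_n).
x=0.000000, u=1.210000: f=1.125300 → u ← 1.210000 + 0.47·1.125300 = 1.738891
x=0.470000, u=1.738891: f=2.070055 → u ← 1.738891 + 0.47·2.070055 = 2.711817
x=0.940000, u=2.711817: f=3.329548 → u ← 2.711817 + 0.47·3.329548 = 4.276704
x=1.410000, u=4.276704: f=4.964435 → u ← 4.276704 + 0.47·4.964435 = 6.609989
u(1.88) ≈ 6.6100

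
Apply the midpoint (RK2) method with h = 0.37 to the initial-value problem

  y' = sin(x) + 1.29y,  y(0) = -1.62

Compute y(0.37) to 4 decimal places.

-2.5097

Midpoint: k1 = f(x_n, y_n); k2 = f(x_n + h/2, y_n + (h/2)·k1); y_{n+1} = y_n + h·k2.
x=0.000000, y=-1.620000:
  k1 = f(0.000000, -1.620000) = -2.089800
  k2 = f(0.185000, -2.006613) = -2.404584
  y ← -1.620000 + 0.37·(-2.404584) = -2.509696
y(0.37) ≈ -2.5097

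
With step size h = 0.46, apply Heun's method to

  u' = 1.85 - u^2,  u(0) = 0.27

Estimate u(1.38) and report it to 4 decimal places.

Heun: k1 = f(s_n, u_n); k2 = f(s_n + h, u_n + h·k1); u_{n+1} = u_n + (h/2)·(k1 + k2).
s=0.000000, u=0.270000:
  k1 = f(0.000000, 0.270000) = 1.777100
  k2 = f(0.460000, 1.087466) = 0.667418
  u ← 0.270000 + (0.46/2)·(1.777100 + 0.667418) = 0.832239
s=0.460000, u=0.832239:
  k1 = f(0.460000, 0.832239) = 1.157378
  k2 = f(0.920000, 1.364633) = -0.012223
  u ← 0.832239 + (0.46/2)·(1.157378 + (-0.012223)) = 1.095625
s=0.920000, u=1.095625:
  k1 = f(0.920000, 1.095625) = 0.649607
  k2 = f(1.380000, 1.394444) = -0.094473
  u ← 1.095625 + (0.46/2)·(0.649607 + (-0.094473)) = 1.223305
u(1.38) ≈ 1.2233

1.2233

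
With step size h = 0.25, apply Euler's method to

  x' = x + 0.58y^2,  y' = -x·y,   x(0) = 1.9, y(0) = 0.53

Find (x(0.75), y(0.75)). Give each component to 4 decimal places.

Euler on (x,y): x_{n+1} = x_n + h·x', y_{n+1} = y_n + h·y'.
0.000000: (1.900000, 0.530000); f=(2.062922, -1.007000) → (2.415731, 0.278250)
0.250000: (2.415731, 0.278250); f=(2.460636, -0.672177) → (3.030889, 0.110206)
0.500000: (3.030889, 0.110206); f=(3.037934, -0.334021) → (3.790373, 0.026700)
(x(0.75), y(0.75)) ≈ (3.7904, 0.0267)

3.7904, 0.0267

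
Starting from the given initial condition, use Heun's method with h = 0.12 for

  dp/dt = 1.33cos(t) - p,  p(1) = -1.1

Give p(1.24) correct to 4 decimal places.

-0.7448

Heun: k1 = f(t_n, p_n); k2 = f(t_n + h, p_n + h·k1); p_{n+1} = p_n + (h/2)·(k1 + k2).
t=1.000000, p=-1.100000:
  k1 = f(1.000000, -1.100000) = 1.818602
  k2 = f(1.120000, -0.881768) = 1.461225
  p ← -1.100000 + (0.12/2)·(1.818602 + 1.461225) = -0.903210
t=1.120000, p=-0.903210:
  k1 = f(1.120000, -0.903210) = 1.482668
  k2 = f(1.240000, -0.725290) = 1.157269
  p ← -0.903210 + (0.12/2)·(1.482668 + 1.157269) = -0.744814
p(1.24) ≈ -0.7448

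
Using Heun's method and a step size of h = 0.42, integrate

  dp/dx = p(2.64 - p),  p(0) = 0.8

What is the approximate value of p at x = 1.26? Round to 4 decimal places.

2.3427

Heun: k1 = f(x_n, p_n); k2 = f(x_n + h, p_n + h·k1); p_{n+1} = p_n + (h/2)·(k1 + k2).
x=0.000000, p=0.800000:
  k1 = f(0.000000, 0.800000) = 1.472000
  k2 = f(0.420000, 1.418240) = 1.732749
  p ← 0.800000 + (0.42/2)·(1.472000 + 1.732749) = 1.472997
x=0.420000, p=1.472997:
  k1 = f(0.420000, 1.472997) = 1.718992
  k2 = f(0.840000, 2.194974) = 0.976821
  p ← 1.472997 + (0.42/2)·(1.718992 + 0.976821) = 2.039118
x=0.840000, p=2.039118:
  k1 = f(0.840000, 2.039118) = 1.225269
  k2 = f(1.260000, 2.553731) = 0.220308
  p ← 2.039118 + (0.42/2)·(1.225269 + 0.220308) = 2.342689
p(1.26) ≈ 2.3427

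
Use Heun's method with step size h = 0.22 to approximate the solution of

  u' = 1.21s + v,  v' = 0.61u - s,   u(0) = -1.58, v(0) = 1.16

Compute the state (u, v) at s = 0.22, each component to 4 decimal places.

-1.3188, 0.9409

Heun on (u,v): k1 = f(s_n, state_n); k2 = f(s_n + h, state_n + h·k1); state_{n+1} = state_n + (h/2)·(k1 + k2).
0.000000: (-1.580000, 1.160000)
  k1 = (1.160000, -0.963800)
  predictor → (-1.324800, 0.947964)
  k2 = (1.214164, -1.028128)
  → (-1.318842, 0.940888)
(u(0.22), v(0.22)) ≈ (-1.3188, 0.9409)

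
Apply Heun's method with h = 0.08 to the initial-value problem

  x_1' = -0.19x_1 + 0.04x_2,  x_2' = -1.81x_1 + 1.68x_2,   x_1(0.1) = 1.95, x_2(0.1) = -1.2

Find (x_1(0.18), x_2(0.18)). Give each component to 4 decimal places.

1.9161, -1.6710

Heun on (x_1,x_2): k1 = f(s_n, state_n); k2 = f(s_n + h, state_n + h·k1); state_{n+1} = state_n + (h/2)·(k1 + k2).
0.100000: (1.950000, -1.200000)
  k1 = (-0.418500, -5.545500)
  predictor → (1.916520, -1.643640)
  k2 = (-0.429884, -6.230216)
  → (1.916065, -1.671029)
(x_1(0.18), x_2(0.18)) ≈ (1.9161, -1.6710)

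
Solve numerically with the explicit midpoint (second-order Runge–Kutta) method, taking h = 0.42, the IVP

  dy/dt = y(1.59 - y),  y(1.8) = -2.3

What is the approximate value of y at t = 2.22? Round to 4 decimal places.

-12.4251

Midpoint: k1 = f(t_n, y_n); k2 = f(t_n + h/2, y_n + (h/2)·k1); y_{n+1} = y_n + h·k2.
t=1.800000, y=-2.300000:
  k1 = f(1.800000, -2.300000) = -8.947000
  k2 = f(2.010000, -4.178870) = -24.107358
  y ← -2.300000 + 0.42·(-24.107358) = -12.425090
y(2.22) ≈ -12.4251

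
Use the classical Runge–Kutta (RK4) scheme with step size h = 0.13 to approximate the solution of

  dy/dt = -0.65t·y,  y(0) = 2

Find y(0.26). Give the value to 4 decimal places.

RK4: k1 = f(t_n, y_n); k2 = f(t_n + h/2, y_n + (h/2)·k1); k3 = f(t_n + h/2, y_n + (h/2)·k2); k4 = f(t_n + h, y_n + h·k3); y_{n+1} = y_n + (h/6)·(k1 + 2k2 + 2k3 + k4).
t=0.000000, y=2.000000:
  k1 = f(0.000000, 2.000000) = 0.000000
  k2 = f(0.065000, 2.000000) = -0.084500
  k3 = f(0.065000, 1.994508) = -0.084268
  k4 = f(0.130000, 1.989045) = -0.168074
  y ← 2.000000 + (0.13/6)·(k1 + 2k2 + 2k3 + k4) = 1.989045
t=0.130000, y=1.989045:
  k1 = f(0.130000, 1.989045) = -0.168074
  k2 = f(0.195000, 1.978120) = -0.250727
  k3 = f(0.195000, 1.972748) = -0.250046
  k4 = f(0.260000, 1.956539) = -0.330655
  y ← 1.989045 + (0.13/6)·(k1 + 2k2 + 2k3 + k4) = 1.956539
y(0.26) ≈ 1.9565

1.9565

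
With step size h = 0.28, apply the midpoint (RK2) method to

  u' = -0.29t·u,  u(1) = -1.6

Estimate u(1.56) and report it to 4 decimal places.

-1.2985

Midpoint: k1 = f(t_n, u_n); k2 = f(t_n + h/2, u_n + (h/2)·k1); u_{n+1} = u_n + h·k2.
t=1.000000, u=-1.600000:
  k1 = f(1.000000, -1.600000) = 0.464000
  k2 = f(1.140000, -1.535040) = 0.507484
  u ← -1.600000 + 0.28·0.507484 = -1.457904
t=1.280000, u=-1.457904:
  k1 = f(1.280000, -1.457904) = 0.541174
  k2 = f(1.420000, -1.382140) = 0.569165
  u ← -1.457904 + 0.28·0.569165 = -1.298538
u(1.56) ≈ -1.2985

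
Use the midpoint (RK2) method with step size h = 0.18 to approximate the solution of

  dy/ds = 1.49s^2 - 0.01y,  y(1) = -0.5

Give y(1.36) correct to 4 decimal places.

Midpoint: k1 = f(s_n, y_n); k2 = f(s_n + h/2, y_n + (h/2)·k1); y_{n+1} = y_n + h·k2.
s=1.000000, y=-0.500000:
  k1 = f(1.000000, -0.500000) = 1.495000
  k2 = f(1.090000, -0.365450) = 1.773924
  y ← -0.500000 + 0.18·1.773924 = -0.180694
s=1.180000, y=-0.180694:
  k1 = f(1.180000, -0.180694) = 2.076483
  k2 = f(1.270000, 0.006190) = 2.403159
  y ← -0.180694 + 0.18·2.403159 = 0.251875
y(1.36) ≈ 0.2519

0.2519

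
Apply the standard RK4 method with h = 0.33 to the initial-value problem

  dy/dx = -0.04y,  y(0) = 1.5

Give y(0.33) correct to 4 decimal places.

RK4: k1 = f(x_n, y_n); k2 = f(x_n + h/2, y_n + (h/2)·k1); k3 = f(x_n + h/2, y_n + (h/2)·k2); k4 = f(x_n + h, y_n + h·k3); y_{n+1} = y_n + (h/6)·(k1 + 2k2 + 2k3 + k4).
x=0.000000, y=1.500000:
  k1 = f(0.000000, 1.500000) = -0.060000
  k2 = f(0.165000, 1.490100) = -0.059604
  k3 = f(0.165000, 1.490165) = -0.059607
  k4 = f(0.330000, 1.480330) = -0.059213
  y ← 1.500000 + (0.33/6)·(k1 + 2k2 + 2k3 + k4) = 1.480330
y(0.33) ≈ 1.4803

1.4803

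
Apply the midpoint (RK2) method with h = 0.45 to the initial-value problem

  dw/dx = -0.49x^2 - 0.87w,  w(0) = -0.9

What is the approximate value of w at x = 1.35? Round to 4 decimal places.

-0.6016

Midpoint: k1 = f(x_n, w_n); k2 = f(x_n + h/2, w_n + (h/2)·k1); w_{n+1} = w_n + h·k2.
x=0.000000, w=-0.900000:
  k1 = f(0.000000, -0.900000) = 0.783000
  k2 = f(0.225000, -0.723825) = 0.604922
  w ← -0.900000 + 0.45·0.604922 = -0.627785
x=0.450000, w=-0.627785:
  k1 = f(0.450000, -0.627785) = 0.446948
  k2 = f(0.675000, -0.527222) = 0.235427
  w ← -0.627785 + 0.45·0.235427 = -0.521843
x=0.900000, w=-0.521843:
  k1 = f(0.900000, -0.521843) = 0.057104
  k2 = f(1.125000, -0.508995) = -0.177331
  w ← -0.521843 + 0.45·(-0.177331) = -0.601642
w(1.35) ≈ -0.6016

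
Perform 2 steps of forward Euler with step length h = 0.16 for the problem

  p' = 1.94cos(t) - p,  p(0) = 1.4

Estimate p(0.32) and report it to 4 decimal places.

1.5550

Euler: p_{n+1} = p_n + h·f(t_n, p_n).
t=0.000000, p=1.400000: f=0.540000 → p ← 1.400000 + 0.16·0.540000 = 1.486400
t=0.160000, p=1.486400: f=0.428821 → p ← 1.486400 + 0.16·0.428821 = 1.555011
p(0.32) ≈ 1.5550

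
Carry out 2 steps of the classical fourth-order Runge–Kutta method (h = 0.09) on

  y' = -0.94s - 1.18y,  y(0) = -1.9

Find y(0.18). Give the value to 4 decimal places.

RK4: k1 = f(s_n, y_n); k2 = f(s_n + h/2, y_n + (h/2)·k1); k3 = f(s_n + h/2, y_n + (h/2)·k2); k4 = f(s_n + h, y_n + h·k3); y_{n+1} = y_n + (h/6)·(k1 + 2k2 + 2k3 + k4).
s=0.000000, y=-1.900000:
  k1 = f(0.000000, -1.900000) = 2.242000
  k2 = f(0.045000, -1.799110) = 2.080650
  k3 = f(0.045000, -1.806371) = 2.089217
  k4 = f(0.090000, -1.711970) = 1.935525
  y ← -1.900000 + (0.09/6)·(k1 + 2k2 + 2k3 + k4) = -1.712241
s=0.090000, y=-1.712241:
  k1 = f(0.090000, -1.712241) = 1.935845
  k2 = f(0.135000, -1.625128) = 1.790751
  k3 = f(0.135000, -1.631657) = 1.798456
  k4 = f(0.180000, -1.550380) = 1.660249
  y ← -1.712241 + (0.09/6)·(k1 + 2k2 + 2k3 + k4) = -1.550624
y(0.18) ≈ -1.5506

-1.5506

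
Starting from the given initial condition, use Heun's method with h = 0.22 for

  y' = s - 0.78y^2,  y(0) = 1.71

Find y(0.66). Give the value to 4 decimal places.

Heun: k1 = f(s_n, y_n); k2 = f(s_n + h, y_n + h·k1); y_{n+1} = y_n + (h/2)·(k1 + k2).
s=0.000000, y=1.710000:
  k1 = f(0.000000, 1.710000) = -2.280798
  k2 = f(0.220000, 1.208224) = -0.918649
  y ← 1.710000 + (0.22/2)·(-2.280798 + (-0.918649)) = 1.358061
s=0.220000, y=1.358061:
  k1 = f(0.220000, 1.358061) = -1.218577
  k2 = f(0.440000, 1.089974) = -0.486674
  y ← 1.358061 + (0.22/2)·(-1.218577 + (-0.486674)) = 1.170483
s=0.440000, y=1.170483:
  k1 = f(0.440000, 1.170483) = -0.628624
  k2 = f(0.660000, 1.032186) = -0.171018
  y ← 1.170483 + (0.22/2)·(-0.628624 + (-0.171018)) = 1.082523
y(0.66) ≈ 1.0825

1.0825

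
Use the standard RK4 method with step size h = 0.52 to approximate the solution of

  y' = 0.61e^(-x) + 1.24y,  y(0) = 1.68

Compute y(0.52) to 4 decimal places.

3.5567

RK4: k1 = f(x_n, y_n); k2 = f(x_n + h/2, y_n + (h/2)·k1); k3 = f(x_n + h/2, y_n + (h/2)·k2); k4 = f(x_n + h, y_n + h·k3); y_{n+1} = y_n + (h/6)·(k1 + 2k2 + 2k3 + k4).
x=0.000000, y=1.680000:
  k1 = f(0.000000, 1.680000) = 2.693200
  k2 = f(0.260000, 2.380232) = 3.421829
  k3 = f(0.260000, 2.569676) = 3.656739
  k4 = f(0.520000, 3.581504) = 4.803723
  y ← 1.680000 + (0.52/6)·(k1 + 2k2 + 2k3 + k4) = 3.556685
y(0.52) ≈ 3.5567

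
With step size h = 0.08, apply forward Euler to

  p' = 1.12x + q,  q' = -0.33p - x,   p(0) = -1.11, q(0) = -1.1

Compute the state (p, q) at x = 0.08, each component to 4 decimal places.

-1.1980, -1.0707

Euler on (p,q): p_{n+1} = p_n + h·p', q_{n+1} = q_n + h·q'.
0.000000: (-1.110000, -1.100000); f=(-1.100000, 0.366300) → (-1.198000, -1.070696)
(p(0.08), q(0.08)) ≈ (-1.1980, -1.0707)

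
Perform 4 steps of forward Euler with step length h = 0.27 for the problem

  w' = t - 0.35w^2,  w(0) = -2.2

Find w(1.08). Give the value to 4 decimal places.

-5.4792

Euler: w_{n+1} = w_n + h·f(t_n, w_n).
t=0.000000, w=-2.200000: f=-1.694000 → w ← -2.200000 + 0.27·(-1.694000) = -2.657380
t=0.270000, w=-2.657380: f=-2.201584 → w ← -2.657380 + 0.27·(-2.201584) = -3.251808
t=0.540000, w=-3.251808: f=-3.160989 → w ← -3.251808 + 0.27·(-3.160989) = -4.105275
t=0.810000, w=-4.105275: f=-5.088648 → w ← -4.105275 + 0.27·(-5.088648) = -5.479209
w(1.08) ≈ -5.4792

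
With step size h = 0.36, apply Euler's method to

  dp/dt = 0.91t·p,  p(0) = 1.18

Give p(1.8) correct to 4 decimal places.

Euler: p_{n+1} = p_n + h·f(t_n, p_n).
t=0.000000, p=1.180000: f=0.000000 → p ← 1.180000 + 0.36·0.000000 = 1.180000
t=0.360000, p=1.180000: f=0.386568 → p ← 1.180000 + 0.36·0.386568 = 1.319164
t=0.720000, p=1.319164: f=0.864317 → p ← 1.319164 + 0.36·0.864317 = 1.630318
t=1.080000, p=1.630318: f=1.602277 → p ← 1.630318 + 0.36·1.602277 = 2.207138
t=1.440000, p=2.207138: f=2.892234 → p ← 2.207138 + 0.36·2.892234 = 3.248342
p(1.8) ≈ 3.2483

3.2483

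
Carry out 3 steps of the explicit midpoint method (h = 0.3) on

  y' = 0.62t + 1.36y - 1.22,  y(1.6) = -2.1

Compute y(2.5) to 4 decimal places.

-6.9861

Midpoint: k1 = f(t_n, y_n); k2 = f(t_n + h/2, y_n + (h/2)·k1); y_{n+1} = y_n + h·k2.
t=1.600000, y=-2.100000:
  k1 = f(1.600000, -2.100000) = -3.084000
  k2 = f(1.750000, -2.562600) = -3.620136
  y ← -2.100000 + 0.3·(-3.620136) = -3.186041
t=1.900000, y=-3.186041:
  k1 = f(1.900000, -3.186041) = -4.375015
  k2 = f(2.050000, -3.842293) = -5.174519
  y ← -3.186041 + 0.3·(-5.174519) = -4.738396
t=2.200000, y=-4.738396:
  k1 = f(2.200000, -4.738396) = -6.300219
  k2 = f(2.350000, -5.683429) = -7.492464
  y ← -4.738396 + 0.3·(-7.492464) = -6.986136
y(2.5) ≈ -6.9861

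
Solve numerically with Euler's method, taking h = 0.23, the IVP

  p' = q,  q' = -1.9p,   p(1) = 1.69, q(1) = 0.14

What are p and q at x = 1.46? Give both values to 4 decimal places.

1.5845, -1.3511

Euler on (p,q): p_{n+1} = p_n + h·p', q_{n+1} = q_n + h·q'.
1.000000: (1.690000, 0.140000); f=(0.140000, -3.211000) → (1.722200, -0.598530)
1.230000: (1.722200, -0.598530); f=(-0.598530, -3.272180) → (1.584538, -1.351131)
(p(1.46), q(1.46)) ≈ (1.5845, -1.3511)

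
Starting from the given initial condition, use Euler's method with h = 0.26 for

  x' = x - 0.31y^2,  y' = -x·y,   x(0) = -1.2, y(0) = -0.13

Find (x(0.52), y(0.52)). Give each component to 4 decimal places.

-1.9092, -0.2377

Euler on (x,y): x_{n+1} = x_n + h·x', y_{n+1} = y_n + h·y'.
0.000000: (-1.200000, -0.130000); f=(-1.205239, -0.156000) → (-1.513362, -0.170560)
0.260000: (-1.513362, -0.170560); f=(-1.522380, -0.258119) → (-1.909181, -0.237671)
(x(0.52), y(0.52)) ≈ (-1.9092, -0.2377)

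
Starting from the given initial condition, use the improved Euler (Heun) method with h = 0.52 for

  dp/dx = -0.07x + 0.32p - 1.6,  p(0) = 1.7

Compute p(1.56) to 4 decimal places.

Heun: k1 = f(x_n, p_n); k2 = f(x_n + h, p_n + h·k1); p_{n+1} = p_n + (h/2)·(k1 + k2).
x=0.000000, p=1.700000:
  k1 = f(0.000000, 1.700000) = -1.056000
  k2 = f(0.520000, 1.150880) = -1.268118
  p ← 1.700000 + (0.52/2)·(-1.056000 + (-1.268118)) = 1.095729
x=0.520000, p=1.095729:
  k1 = f(0.520000, 1.095729) = -1.285767
  k2 = f(1.040000, 0.427131) = -1.536118
  p ← 1.095729 + (0.52/2)·(-1.285767 + (-1.536118)) = 0.362039
x=1.040000, p=0.362039:
  k1 = f(1.040000, 0.362039) = -1.556947
  k2 = f(1.560000, -0.447574) = -1.852424
  p ← 0.362039 + (0.52/2)·(-1.556947 + (-1.852424)) = -0.524397
p(1.56) ≈ -0.5244

-0.5244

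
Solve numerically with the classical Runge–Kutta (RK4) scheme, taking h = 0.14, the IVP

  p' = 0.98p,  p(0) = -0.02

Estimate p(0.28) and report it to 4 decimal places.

RK4: k1 = f(t_n, p_n); k2 = f(t_n + h/2, p_n + (h/2)·k1); k3 = f(t_n + h/2, p_n + (h/2)·k2); k4 = f(t_n + h, p_n + h·k3); p_{n+1} = p_n + (h/6)·(k1 + 2k2 + 2k3 + k4).
t=0.000000, p=-0.020000:
  k1 = f(0.000000, -0.020000) = -0.019600
  k2 = f(0.070000, -0.021372) = -0.020945
  k3 = f(0.070000, -0.021466) = -0.021037
  k4 = f(0.140000, -0.022945) = -0.022486
  p ← -0.020000 + (0.14/6)·(k1 + 2k2 + 2k3 + k4) = -0.022941
t=0.140000, p=-0.022941:
  k1 = f(0.140000, -0.022941) = -0.022482
  k2 = f(0.210000, -0.024515) = -0.024025
  k3 = f(0.210000, -0.024623) = -0.024130
  k4 = f(0.280000, -0.026319) = -0.025793
  p ← -0.022941 + (0.14/6)·(k1 + 2k2 + 2k3 + k4) = -0.026315
p(0.28) ≈ -0.0263

-0.0263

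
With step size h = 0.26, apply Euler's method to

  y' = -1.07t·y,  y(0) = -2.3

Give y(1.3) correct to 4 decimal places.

Euler: y_{n+1} = y_n + h·f(t_n, y_n).
t=0.000000, y=-2.300000: f=0.000000 → y ← -2.300000 + 0.26·0.000000 = -2.300000
t=0.260000, y=-2.300000: f=0.639860 → y ← -2.300000 + 0.26·0.639860 = -2.133636
t=0.520000, y=-2.133636: f=1.187155 → y ← -2.133636 + 0.26·1.187155 = -1.824976
t=0.780000, y=-1.824976: f=1.523125 → y ← -1.824976 + 0.26·1.523125 = -1.428964
t=1.040000, y=-1.428964: f=1.590151 → y ← -1.428964 + 0.26·1.590151 = -1.015524
y(1.3) ≈ -1.0155

-1.0155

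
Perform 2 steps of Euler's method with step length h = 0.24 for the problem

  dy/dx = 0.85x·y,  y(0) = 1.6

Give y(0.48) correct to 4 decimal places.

1.6783

Euler: y_{n+1} = y_n + h·f(x_n, y_n).
x=0.000000, y=1.600000: f=0.000000 → y ← 1.600000 + 0.24·0.000000 = 1.600000
x=0.240000, y=1.600000: f=0.326400 → y ← 1.600000 + 0.24·0.326400 = 1.678336
y(0.48) ≈ 1.6783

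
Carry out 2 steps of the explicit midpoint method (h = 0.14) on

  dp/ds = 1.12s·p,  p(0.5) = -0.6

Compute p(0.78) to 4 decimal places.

-0.7324

Midpoint: k1 = f(s_n, p_n); k2 = f(s_n + h/2, p_n + (h/2)·k1); p_{n+1} = p_n + h·k2.
s=0.500000, p=-0.600000:
  k1 = f(0.500000, -0.600000) = -0.336000
  k2 = f(0.570000, -0.623520) = -0.398055
  p ← -0.600000 + 0.14·(-0.398055) = -0.655728
s=0.640000, p=-0.655728:
  k1 = f(0.640000, -0.655728) = -0.470026
  k2 = f(0.710000, -0.688630) = -0.547598
  p ← -0.655728 + 0.14·(-0.547598) = -0.732391
p(0.78) ≈ -0.7324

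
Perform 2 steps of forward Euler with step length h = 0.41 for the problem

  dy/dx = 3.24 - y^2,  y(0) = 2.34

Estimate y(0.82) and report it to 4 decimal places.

Euler: y_{n+1} = y_n + h·f(x_n, y_n).
x=0.000000, y=2.340000: f=-2.235600 → y ← 2.340000 + 0.41·(-2.235600) = 1.423404
x=0.410000, y=1.423404: f=1.213921 → y ← 1.423404 + 0.41·1.213921 = 1.921112
y(0.82) ≈ 1.9211

1.9211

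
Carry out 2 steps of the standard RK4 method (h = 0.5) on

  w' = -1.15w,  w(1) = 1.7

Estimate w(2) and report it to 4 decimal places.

RK4: k1 = f(t_n, w_n); k2 = f(t_n + h/2, w_n + (h/2)·k1); k3 = f(t_n + h/2, w_n + (h/2)·k2); k4 = f(t_n + h, w_n + h·k3); w_{n+1} = w_n + (h/6)·(k1 + 2k2 + 2k3 + k4).
t=1.000000, w=1.700000:
  k1 = f(1.000000, 1.700000) = -1.955000
  k2 = f(1.250000, 1.211250) = -1.392937
  k3 = f(1.250000, 1.351766) = -1.554530
  k4 = f(1.500000, 0.922735) = -1.061145
  w ← 1.700000 + (0.5/6)·(k1 + 2k2 + 2k3 + k4) = 0.957410
t=1.500000, w=0.957410:
  k1 = f(1.500000, 0.957410) = -1.101021
  k2 = f(1.750000, 0.682155) = -0.784478
  k3 = f(1.750000, 0.761290) = -0.875484
  k4 = f(2.000000, 0.519668) = -0.597618
  w ← 0.957410 + (0.5/6)·(k1 + 2k2 + 2k3 + k4) = 0.539196
w(2) ≈ 0.5392

0.5392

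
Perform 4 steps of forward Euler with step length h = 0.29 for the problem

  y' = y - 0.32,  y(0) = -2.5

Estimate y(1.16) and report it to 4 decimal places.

Euler: y_{n+1} = y_n + h·f(x_n, y_n).
x=0.000000, y=-2.500000: f=-2.820000 → y ← -2.500000 + 0.29·(-2.820000) = -3.317800
x=0.290000, y=-3.317800: f=-3.637800 → y ← -3.317800 + 0.29·(-3.637800) = -4.372762
x=0.580000, y=-4.372762: f=-4.692762 → y ← -4.372762 + 0.29·(-4.692762) = -5.733663
x=0.870000, y=-5.733663: f=-6.053663 → y ← -5.733663 + 0.29·(-6.053663) = -7.489225
y(1.16) ≈ -7.4892

-7.4892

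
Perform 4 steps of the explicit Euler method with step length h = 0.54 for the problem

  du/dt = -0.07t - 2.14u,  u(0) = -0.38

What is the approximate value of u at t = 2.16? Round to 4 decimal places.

Euler: u_{n+1} = u_n + h·f(t_n, u_n).
t=0.000000, u=-0.380000: f=0.813200 → u ← -0.380000 + 0.54·0.813200 = 0.059128
t=0.540000, u=0.059128: f=-0.164334 → u ← 0.059128 + 0.54·(-0.164334) = -0.029612
t=1.080000, u=-0.029612: f=-0.012230 → u ← -0.029612 + 0.54·(-0.012230) = -0.036216
t=1.620000, u=-0.036216: f=-0.035897 → u ← -0.036216 + 0.54·(-0.035897) = -0.055601
u(2.16) ≈ -0.0556

-0.0556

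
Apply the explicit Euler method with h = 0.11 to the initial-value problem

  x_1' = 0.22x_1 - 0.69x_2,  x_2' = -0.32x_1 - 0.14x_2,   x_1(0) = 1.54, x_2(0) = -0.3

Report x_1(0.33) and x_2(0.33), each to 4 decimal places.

Euler on (x_1,x_2): x_1_{n+1} = x_1_n + h·x_1', x_2_{n+1} = x_2_n + h·x_2'.
0.000000: (1.540000, -0.300000); f=(0.545800, -0.450800) → (1.600038, -0.349588)
0.110000: (1.600038, -0.349588); f=(0.593224, -0.463070) → (1.665293, -0.400526)
0.220000: (1.665293, -0.400526); f=(0.642727, -0.476820) → (1.735993, -0.452976)
(x_1(0.33), x_2(0.33)) ≈ (1.7360, -0.4530)

1.7360, -0.4530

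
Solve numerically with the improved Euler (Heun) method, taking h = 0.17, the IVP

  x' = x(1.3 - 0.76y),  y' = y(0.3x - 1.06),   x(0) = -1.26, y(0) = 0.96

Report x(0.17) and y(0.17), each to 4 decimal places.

Heun on (x,y): k1 = f(t_n, state_n); k2 = f(t_n + h, state_n + h·k1); state_{n+1} = state_n + (h/2)·(k1 + k2).
0.000000: (-1.260000, 0.960000)
  k1 = (-0.718704, -1.380480)
  predictor → (-1.382180, 0.725318)
  k2 = (-1.034918, -1.069594)
  → (-1.409058, 0.751744)
(x(0.17), y(0.17)) ≈ (-1.4091, 0.7517)

-1.4091, 0.7517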